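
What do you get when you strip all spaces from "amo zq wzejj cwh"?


Input string: 'amo zq wzejj cwh'
Operation: remove all spaces
Words: 'amo', 'zq', 'wzejj', 'cwh'
Join without spaces: amozqwzejjcwh


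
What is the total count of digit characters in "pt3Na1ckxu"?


Input string: 'pt3Na1ckxu'
Operation: count digit characters (0-9)
Scan: 'p', 't', '3'(digit), 'N', 'a', '1'(digit), 'c', 'k', 'x', 'u'
Digits found: 2
Result: 2


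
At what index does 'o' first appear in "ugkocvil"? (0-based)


Input string: 'ugkocvil'
Target: 'o'
Scanning left to right: s[0]='u', s[1]='g', s[2]='k', s[3]='o'
First match at index: 3


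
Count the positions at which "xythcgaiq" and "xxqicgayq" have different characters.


String 1: 'xythcgaiq'
String 2: 'xxqicgayq'
Compare each position: pos 0: 'x'=='x', pos 1: 'y'!='x', pos 2: 't'!='q', pos 3: 'h'!='i', pos 4: 'c'=='c', pos 5: 'g'=='g', pos 6: 'a'=='a', pos 7: 'i'!='y', pos 8: 'q'=='q'
Differing positions: 4
Hamming distance: 4


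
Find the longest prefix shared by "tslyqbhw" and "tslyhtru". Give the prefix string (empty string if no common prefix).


String 1: 'tslyqbhw'
String 2: 'tslyhtru'
Compare position by position:
pos 0: 't' vs 't' match
pos 1: 's' vs 's' match
pos 2: 'l' vs 'l' match
pos 3: 'y' vs 'y' match
pos 4: 'q' vs 'h' differ -> stop
Longest common prefix: "tsly" (length 4)


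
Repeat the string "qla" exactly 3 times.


Input string: 'qla'
Operation: repeat 3 times
Concatenation: 'qla' + 'qla' + 'qla'
Result: qlaqlaqla


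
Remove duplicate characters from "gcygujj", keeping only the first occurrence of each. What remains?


Input: 'gcygujj'
Operation: keep first occurrence of each character
Scan: s[0]='g' new -> keep; s[1]='c' new -> keep; s[2]='y' new -> keep; s[3]='g' seen -> skip; s[4]='u' new -> keep; s[5]='j' new -> keep; s[6]='j' seen -> skip
Result: gcyuj


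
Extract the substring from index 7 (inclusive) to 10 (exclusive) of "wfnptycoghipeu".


Input string: 'wfnptycoghipeu'
Operation: slice [7:10]
Extract characters: s[7]='o', s[8]='g', s[9]='h'
Result: ogh


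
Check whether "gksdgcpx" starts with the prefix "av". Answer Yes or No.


Input string: 'gksdgcpx'
Prefix to check: 'av'
First 2 characters of input: 'gk'
Match: False
Result: No


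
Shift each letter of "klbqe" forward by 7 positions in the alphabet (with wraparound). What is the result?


Input: 'klbqe', shift = 7
Operation: for each letter, (position + 7) mod 26
Mapping: 'k'(10+7=17)->'r', 'l'(11+7=18)->'s', 'b'(1+7=8)->'i', 'q'(16+7=23)->'x', 'e'(4+7=11)->'l'
Result: rsixl


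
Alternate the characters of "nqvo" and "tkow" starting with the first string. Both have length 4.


String 1: 'nqvo'
String 2: 'tkow'
Operation: alternate characters
Pairs: 'n'+'t', 'q'+'k', 'v'+'o', 'o'+'w'
Result: ntqkvoow


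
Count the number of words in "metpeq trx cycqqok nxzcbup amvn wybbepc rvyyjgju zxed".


Input string: 'metpeq trx cycqqok nxzcbup amvn wybbepc rvyyjgju zxed'
Operation: split by spaces
Words found: 'metpeq', 'trx', 'cycqqok', 'nxzcbup', 'amvn', 'wybbepc', 'rvyyjgju', 'zxed'
Word count: 8


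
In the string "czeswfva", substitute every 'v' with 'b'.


Input string: 'czeswfva'
Operation: replace 'v' with 'b'
Positions of 'v': 6
After replacement: czeswfba


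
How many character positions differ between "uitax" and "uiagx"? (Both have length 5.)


String 1: 'uitax'
String 2: 'uiagx'
Compare each position: pos 0: 'u'=='u', pos 1: 'i'=='i', pos 2: 't'!='a', pos 3: 'a'!='g', pos 4: 'x'=='x'
Differing positions: 2
Hamming distance: 2


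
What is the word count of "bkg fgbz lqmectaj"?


Input string: 'bkg fgbz lqmectaj'
Operation: split by spaces
Words found: 'bkg', 'fgbz', 'lqmectaj'
Word count: 3


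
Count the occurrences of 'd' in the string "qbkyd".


Input string: 'qbkyd'
Target character: 'd'
Scan each position: s[4]='d'
Matches found at indices: 4
Total: 1


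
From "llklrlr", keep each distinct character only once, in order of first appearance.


Input: 'llklrlr'
Operation: keep first occurrence of each character
Scan: s[0]='l' new -> keep; s[1]='l' seen -> skip; s[2]='k' new -> keep; s[3]='l' seen -> skip; s[4]='r' new -> keep; s[5]='l' seen -> skip; s[6]='r' seen -> skip
Result: lkr


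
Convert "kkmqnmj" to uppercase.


Input string: 'kkmqnmj'
Operation: convert each letter to uppercase
Mapping: 'k'->'K', 'k'->'K', 'm'->'M', 'q'->'Q', 'n'->'N', 'm'->'M', 'j'->'J'
Result: KKMQNMJ


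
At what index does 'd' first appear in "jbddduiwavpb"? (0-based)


Input string: 'jbddduiwavpb'
Target: 'd'
Scanning left to right: s[0]='j', s[1]='b', s[2]='d'
First match at index: 2


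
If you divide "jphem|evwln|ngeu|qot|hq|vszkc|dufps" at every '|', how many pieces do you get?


Input string: 'jphem|evwln|ngeu|qot|hq|vszkc|dufps'
Delimiter: '|'
Split result: 'jphem', 'evwln', 'ngeu', 'qot', 'hq', 'vszkc', 'dufps'
Number of parts: 7


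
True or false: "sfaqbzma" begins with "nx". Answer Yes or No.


Input string: 'sfaqbzma'
Prefix to check: 'nx'
First 2 characters of input: 'sf'
Match: False
Result: No


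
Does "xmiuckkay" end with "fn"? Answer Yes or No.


Input string: 'xmiuckkay'
Suffix to check: 'fn'
Last 2 characters of input: 'ay'
Match: False
Result: No


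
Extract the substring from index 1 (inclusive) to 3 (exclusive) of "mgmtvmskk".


Input string: 'mgmtvmskk'
Operation: slice [1:3]
Extract characters: s[1]='g', s[2]='m'
Result: gm


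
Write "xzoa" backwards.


Input string: 'xzoa'
Operation: reverse character order
Original order: 'x' -> 'z' -> 'o' -> 'a'
Reversed order: 'a' -> 'o' -> 'z' -> 'x'
Result: aozx


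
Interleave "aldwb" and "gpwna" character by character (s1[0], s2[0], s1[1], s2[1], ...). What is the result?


String 1: 'aldwb'
String 2: 'gpwna'
Operation: alternate characters
Pairs: 'a'+'g', 'l'+'p', 'd'+'w', 'w'+'n', 'b'+'a'
Result: aglpdwwnba


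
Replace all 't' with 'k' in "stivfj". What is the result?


Input string: 'stivfj'
Operation: replace 't' with 'k'
Positions of 't': 1
After replacement: skivfj


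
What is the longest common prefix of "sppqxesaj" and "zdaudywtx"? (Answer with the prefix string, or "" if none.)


String 1: 'sppqxesaj'
String 2: 'zdaudywtx'
Compare position by position:
pos 0: 's' vs 'z' differ -> stop
Longest common prefix: "" (length 0)


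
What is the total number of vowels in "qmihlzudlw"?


Input string: 'qmihlzudlw'
Operation: count vowels (a, e, i, o, u)
Scan: s[0]='q', s[1]='m', s[2]='i' (vowel), s[3]='h', s[4]='l', s[5]='z', s[6]='u' (vowel), s[7]='d', s[8]='l', s[9]='w'
Vowels found: 2
Result: 2


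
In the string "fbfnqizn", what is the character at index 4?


Input string: 'fbfnqizn'
Operation: get character at index 4
Index mapping: s[0]='f', s[1]='b', s[2]='f', s[3]='n', s[4]='q'
Result: 'q'


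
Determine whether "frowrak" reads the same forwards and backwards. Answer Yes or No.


Input string: 'frowrak'
Reversed: 'karworf'
Compare pairs: s[0]='f' vs s[6]='k' (mismatch), s[1]='r' vs s[5]='a' (mismatch), s[2]='o' vs s[4]='r' (mismatch)
Palindrome: No


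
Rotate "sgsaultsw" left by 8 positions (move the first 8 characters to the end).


Input: 'sgsaultsw', shift = 8
Operation: split at index 8 and swap parts
Front part s[0:8] = 'sgsaults'
Back part s[8:] = 'w'
Rotated = back + front = 'w' + 'sgsaults'
Result: wsgsaults


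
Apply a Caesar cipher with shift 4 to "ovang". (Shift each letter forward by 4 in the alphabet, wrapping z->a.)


Input: 'ovang', shift = 4
Operation: for each letter, (position + 4) mod 26
Mapping: 'o'(14+4=18)->'s', 'v'(21+4=25)->'z', 'a'(0+4=4)->'e', 'n'(13+4=17)->'r', 'g'(6+4=10)->'k'
Result: szerk


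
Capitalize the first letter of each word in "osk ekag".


Input string: 'osk ekag'
Operation: capitalize first letter of each word
Word transformations: 'osk'->'Osk', 'ekag'->'Ekag'
Result: Osk Ekag


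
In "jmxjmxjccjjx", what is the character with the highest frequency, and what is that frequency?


Input: 'jmxjmxjccjjx'
Operation: tally each character
Counts: 'c':2, 'j':5, 'm':2, 'x':3
Maximum: 'j' appears 5 times


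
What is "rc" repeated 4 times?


Input string: 'rc'
Operation: repeat 4 times
Concatenation: 'rc' + 'rc' + 'rc' + 'rc'
Result: rcrcrcrc


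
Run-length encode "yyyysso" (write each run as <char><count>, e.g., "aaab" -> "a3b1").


Input: 'yyyysso'
Operation: identify consecutive runs
Runs: 'yyyy' -> y4, 'ss' -> s2, 'o' -> o1
Encoded: y4s2o1


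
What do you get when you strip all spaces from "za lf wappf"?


Input string: 'za lf wappf'
Operation: remove all spaces
Words: 'za', 'lf', 'wappf'
Join without spaces: zalfwappf


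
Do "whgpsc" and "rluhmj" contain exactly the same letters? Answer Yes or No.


String 1: 'whgpsc' -> sorted: 'cghpsw'
String 2: 'rluhmj' -> sorted: 'hjlmru'
Compare sorted forms: 'cghpsw' != 'hjlmru'
Anagram: No


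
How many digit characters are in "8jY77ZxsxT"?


Input string: '8jY77ZxsxT'
Operation: count digit characters (0-9)
Scan: '8'(digit), 'j', 'Y', '7'(digit), '7'(digit), 'Z', 'x', 's', 'x', 'T'
Digits found: 3
Result: 3


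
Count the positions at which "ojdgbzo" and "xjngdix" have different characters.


String 1: 'ojdgbzo'
String 2: 'xjngdix'
Compare each position: pos 0: 'o'!='x', pos 1: 'j'=='j', pos 2: 'd'!='n', pos 3: 'g'=='g', pos 4: 'b'!='d', pos 5: 'z'!='i', pos 6: 'o'!='x'
Differing positions: 5
Hamming distance: 5


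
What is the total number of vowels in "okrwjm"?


Input string: 'okrwjm'
Operation: count vowels (a, e, i, o, u)
Scan: s[0]='o' (vowel), s[1]='k', s[2]='r', s[3]='w', s[4]='j', s[5]='m'
Vowels found: 1
Result: 1


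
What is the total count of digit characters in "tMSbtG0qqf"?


Input string: 'tMSbtG0qqf'
Operation: count digit characters (0-9)
Scan: 't', 'M', 'S', 'b', 't', 'G', '0'(digit), 'q', 'q', 'f'
Digits found: 1
Result: 1


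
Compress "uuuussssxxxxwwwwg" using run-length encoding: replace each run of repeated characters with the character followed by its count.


Input: 'uuuussssxxxxwwwwg'
Operation: identify consecutive runs
Runs: 'uuuu' -> u4, 'ssss' -> s4, 'xxxx' -> x4, 'wwww' -> w4, 'g' -> g1
Encoded: u4s4x4w4g1


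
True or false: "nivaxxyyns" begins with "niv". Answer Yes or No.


Input string: 'nivaxxyyns'
Prefix to check: 'niv'
First 3 characters of input: 'niv'
Match: True
Result: Yes


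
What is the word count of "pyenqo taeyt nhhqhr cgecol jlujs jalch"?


Input string: 'pyenqo taeyt nhhqhr cgecol jlujs jalch'
Operation: split by spaces
Words found: 'pyenqo', 'taeyt', 'nhhqhr', 'cgecol', 'jlujs', 'jalch'
Word count: 6


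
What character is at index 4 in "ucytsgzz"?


Input string: 'ucytsgzz'
Operation: get character at index 4
Index mapping: s[0]='u', s[1]='c', s[2]='y', s[3]='t', s[4]='s'
Result: 's'


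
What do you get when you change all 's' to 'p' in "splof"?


Input string: 'splof'
Operation: replace 's' with 'p'
Positions of 's': 0
After replacement: pplof


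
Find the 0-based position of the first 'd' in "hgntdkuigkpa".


Input string: 'hgntdkuigkpa'
Target: 'd'
Scanning left to right: s[0]='h', s[1]='g', s[2]='n', s[3]='t', s[4]='d'
First match at index: 4


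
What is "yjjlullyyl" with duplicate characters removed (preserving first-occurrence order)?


Input: 'yjjlullyyl'
Operation: keep first occurrence of each character
Scan: s[0]='y' new -> keep; s[1]='j' new -> keep; s[2]='j' seen -> skip; s[3]='l' new -> keep; s[4]='u' new -> keep; s[5]='l' seen -> skip; s[6]='l' seen -> skip; s[7]='y' seen -> skip; s[8]='y' seen -> skip; s[9]='l' seen -> skip
Result: yjlu


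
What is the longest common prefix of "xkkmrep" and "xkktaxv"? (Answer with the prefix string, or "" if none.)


String 1: 'xkkmrep'
String 2: 'xkktaxv'
Compare position by position:
pos 0: 'x' vs 'x' match
pos 1: 'k' vs 'k' match
pos 2: 'k' vs 'k' match
pos 3: 'm' vs 't' differ -> stop
Longest common prefix: "xkk" (length 3)


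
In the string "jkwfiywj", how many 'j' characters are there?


Input string: 'jkwfiywj'
Target character: 'j'
Scan each position: s[0]='j', s[7]='j'
Matches found at indices: 0, 7
Total: 2


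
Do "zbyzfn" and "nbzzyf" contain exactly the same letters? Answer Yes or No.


String 1: 'zbyzfn' -> sorted: 'bfnyzz'
String 2: 'nbzzyf' -> sorted: 'bfnyzz'
Compare sorted forms: 'bfnyzz' == 'bfnyzz'
Anagram: Yes


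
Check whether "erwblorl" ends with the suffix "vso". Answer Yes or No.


Input string: 'erwblorl'
Suffix to check: 'vso'
Last 3 characters of input: 'orl'
Match: False
Result: No


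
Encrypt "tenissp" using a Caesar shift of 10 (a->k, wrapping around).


Input: 'tenissp', shift = 10
Operation: for each letter, (position + 10) mod 26
Mapping: 't'(19+10=29, 29 mod 26=3)->'d', 'e'(4+10=14)->'o', 'n'(13+10=23)->'x', 'i'(8+10=18)->'s', 's'(18+10=28, 28 mod 26=2)->'c', 's'(18+10=28, 28 mod 26=2)->'c', 'p'(15+10=25)->'z'
Result: doxsccz


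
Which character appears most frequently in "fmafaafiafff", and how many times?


Input: 'fmafaafiafff'
Operation: tally each character
Counts: 'a':4, 'f':6, 'i':1, 'm':1
Maximum: 'f' appears 6 times


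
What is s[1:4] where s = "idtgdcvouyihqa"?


Input string: 'idtgdcvouyihqa'
Operation: slice [1:4]
Extract characters: s[1]='d', s[2]='t', s[3]='g'
Result: dtg


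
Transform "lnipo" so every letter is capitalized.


Input string: 'lnipo'
Operation: convert each letter to uppercase
Mapping: 'l'->'L', 'n'->'N', 'i'->'I', 'p'->'P', 'o'->'O'
Result: LNIPO


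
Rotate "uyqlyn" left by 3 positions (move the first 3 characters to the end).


Input: 'uyqlyn', shift = 3
Operation: split at index 3 and swap parts
Front part s[0:3] = 'uyq'
Back part s[3:] = 'lyn'
Rotated = back + front = 'lyn' + 'uyq'
Result: lynuyq


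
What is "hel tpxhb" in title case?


Input string: 'hel tpxhb'
Operation: capitalize first letter of each word
Word transformations: 'hel'->'Hel', 'tpxhb'->'Tpxhb'
Result: Hel Tpxhb


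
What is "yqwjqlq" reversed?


Input string: 'yqwjqlq'
Operation: reverse character order
Original order: 'y' -> 'q' -> 'w' -> 'j' -> 'q' -> 'l' -> 'q'
Reversed order: 'q' -> 'l' -> 'q' -> 'j' -> 'w' -> 'q' -> 'y'
Result: qlqjwqy


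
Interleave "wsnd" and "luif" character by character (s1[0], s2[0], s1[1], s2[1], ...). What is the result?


String 1: 'wsnd'
String 2: 'luif'
Operation: alternate characters
Pairs: 'w'+'l', 's'+'u', 'n'+'i', 'd'+'f'
Result: wlsunidf


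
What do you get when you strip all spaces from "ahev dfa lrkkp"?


Input string: 'ahev dfa lrkkp'
Operation: remove all spaces
Words: 'ahev', 'dfa', 'lrkkp'
Join without spaces: ahevdfalrkkp


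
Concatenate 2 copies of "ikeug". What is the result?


Input string: 'ikeug'
Operation: repeat 2 times
Concatenation: 'ikeug' + 'ikeug'
Result: ikeugikeug


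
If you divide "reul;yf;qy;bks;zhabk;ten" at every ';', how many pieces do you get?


Input string: 'reul;yf;qy;bks;zhabk;ten'
Delimiter: ';'
Split result: 'reul', 'yf', 'qy', 'bks', 'zhabk', 'ten'
Number of parts: 6


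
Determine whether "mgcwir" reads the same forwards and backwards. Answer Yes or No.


Input string: 'mgcwir'
Reversed: 'riwcgm'
Compare pairs: s[0]='m' vs s[5]='r' (mismatch), s[1]='g' vs s[4]='i' (mismatch), s[2]='c' vs s[3]='w' (mismatch)
Palindrome: No


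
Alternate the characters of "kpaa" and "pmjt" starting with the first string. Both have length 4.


String 1: 'kpaa'
String 2: 'pmjt'
Operation: alternate characters
Pairs: 'k'+'p', 'p'+'m', 'a'+'j', 'a'+'t'
Result: kppmajat


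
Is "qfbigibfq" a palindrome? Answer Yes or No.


Input string: 'qfbigibfq'
Reversed: 'qfbigibfq'
Compare pairs: s[0]='q' vs s[8]='q' (match), s[1]='f' vs s[7]='f' (match), s[2]='b' vs s[6]='b' (match), s[3]='i' vs s[5]='i' (match)
Palindrome: Yes


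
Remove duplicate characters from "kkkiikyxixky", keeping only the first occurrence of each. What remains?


Input: 'kkkiikyxixky'
Operation: keep first occurrence of each character
Scan: s[0]='k' new -> keep; s[1]='k' seen -> skip; s[2]='k' seen -> skip; s[3]='i' new -> keep; s[4]='i' seen -> skip; s[5]='k' seen -> skip; s[6]='y' new -> keep; s[7]='x' new -> keep; s[8]='i' seen -> skip; s[9]='x' seen -> skip; s[10]='k' seen -> skip; s[11]='y' seen -> skip
Result: kiyx


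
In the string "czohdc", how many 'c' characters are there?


Input string: 'czohdc'
Target character: 'c'
Scan each position: s[0]='c', s[5]='c'
Matches found at indices: 0, 5
Total: 2


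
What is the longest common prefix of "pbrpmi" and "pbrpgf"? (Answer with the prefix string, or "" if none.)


String 1: 'pbrpmi'
String 2: 'pbrpgf'
Compare position by position:
pos 0: 'p' vs 'p' match
pos 1: 'b' vs 'b' match
pos 2: 'r' vs 'r' match
pos 3: 'p' vs 'p' match
pos 4: 'm' vs 'g' differ -> stop
Longest common prefix: "pbrp" (length 4)


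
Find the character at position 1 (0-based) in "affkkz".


Input string: 'affkkz'
Operation: get character at index 1
Index mapping: s[0]='a', s[1]='f'
Result: 'f'


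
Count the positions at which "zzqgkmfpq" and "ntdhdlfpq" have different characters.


String 1: 'zzqgkmfpq'
String 2: 'ntdhdlfpq'
Compare each position: pos 0: 'z'!='n', pos 1: 'z'!='t', pos 2: 'q'!='d', pos 3: 'g'!='h', pos 4: 'k'!='d', pos 5: 'm'!='l', pos 6: 'f'=='f', pos 7: 'p'=='p', pos 8: 'q'=='q'
Differing positions: 6
Hamming distance: 6


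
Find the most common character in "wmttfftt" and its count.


Input: 'wmttfftt'
Operation: tally each character
Counts: 'f':2, 'm':1, 't':4, 'w':1
Maximum: 't' appears 4 times


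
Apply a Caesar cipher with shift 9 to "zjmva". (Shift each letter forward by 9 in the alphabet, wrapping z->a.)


Input: 'zjmva', shift = 9
Operation: for each letter, (position + 9) mod 26
Mapping: 'z'(25+9=34, 34 mod 26=8)->'i', 'j'(9+9=18)->'s', 'm'(12+9=21)->'v', 'v'(21+9=30, 30 mod 26=4)->'e', 'a'(0+9=9)->'j'
Result: isvej


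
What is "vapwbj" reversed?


Input string: 'vapwbj'
Operation: reverse character order
Original order: 'v' -> 'a' -> 'p' -> 'w' -> 'b' -> 'j'
Reversed order: 'j' -> 'b' -> 'w' -> 'p' -> 'a' -> 'v'
Result: jbwpav


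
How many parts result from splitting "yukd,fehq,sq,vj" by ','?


Input string: 'yukd,fehq,sq,vj'
Delimiter: ','
Split result: 'yukd', 'fehq', 'sq', 'vj'
Number of parts: 4


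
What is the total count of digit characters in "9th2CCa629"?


Input string: '9th2CCa629'
Operation: count digit characters (0-9)
Scan: '9'(digit), 't', 'h', '2'(digit), 'C', 'C', 'a', '6'(digit), '2'(digit), '9'(digit)
Digits found: 5
Result: 5


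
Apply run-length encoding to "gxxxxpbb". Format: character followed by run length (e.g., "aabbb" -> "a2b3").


Input: 'gxxxxpbb'
Operation: identify consecutive runs
Runs: 'g' -> g1, 'xxxx' -> x4, 'p' -> p1, 'bb' -> b2
Encoded: g1x4p1b2


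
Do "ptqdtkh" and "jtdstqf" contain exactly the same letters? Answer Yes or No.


String 1: 'ptqdtkh' -> sorted: 'dhkpqtt'
String 2: 'jtdstqf' -> sorted: 'dfjqstt'
Compare sorted forms: 'dhkpqtt' != 'dfjqstt'
Anagram: No


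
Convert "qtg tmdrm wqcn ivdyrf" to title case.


Input string: 'qtg tmdrm wqcn ivdyrf'
Operation: capitalize first letter of each word
Word transformations: 'qtg'->'Qtg', 'tmdrm'->'Tmdrm', 'wqcn'->'Wqcn', 'ivdyrf'->'Ivdyrf'
Result: Qtg Tmdrm Wqcn Ivdyrf


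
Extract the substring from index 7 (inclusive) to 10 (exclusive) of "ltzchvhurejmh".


Input string: 'ltzchvhurejmh'
Operation: slice [7:10]
Extract characters: s[7]='u', s[8]='r', s[9]='e'
Result: ure


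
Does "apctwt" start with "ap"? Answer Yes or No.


Input string: 'apctwt'
Prefix to check: 'ap'
First 2 characters of input: 'ap'
Match: True
Result: Yes


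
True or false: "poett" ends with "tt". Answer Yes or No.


Input string: 'poett'
Suffix to check: 'tt'
Last 2 characters of input: 'tt'
Match: True
Result: Yes


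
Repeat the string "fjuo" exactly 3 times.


Input string: 'fjuo'
Operation: repeat 3 times
Concatenation: 'fjuo' + 'fjuo' + 'fjuo'
Result: fjuofjuofjuo


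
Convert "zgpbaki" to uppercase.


Input string: 'zgpbaki'
Operation: convert each letter to uppercase
Mapping: 'z'->'Z', 'g'->'G', 'p'->'P', 'b'->'B', 'a'->'A', 'k'->'K', 'i'->'I'
Result: ZGPBAKI


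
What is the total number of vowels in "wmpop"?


Input string: 'wmpop'
Operation: count vowels (a, e, i, o, u)
Scan: s[0]='w', s[1]='m', s[2]='p', s[3]='o' (vowel), s[4]='p'
Vowels found: 1
Result: 1


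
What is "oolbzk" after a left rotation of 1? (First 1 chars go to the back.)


Input: 'oolbzk', shift = 1
Operation: split at index 1 and swap parts
Front part s[0:1] = 'o'
Back part s[1:] = 'olbzk'
Rotated = back + front = 'olbzk' + 'o'
Result: olbzko


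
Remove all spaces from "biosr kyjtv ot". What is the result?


Input string: 'biosr kyjtv ot'
Operation: remove all spaces
Words: 'biosr', 'kyjtv', 'ot'
Join without spaces: biosrkyjtvot


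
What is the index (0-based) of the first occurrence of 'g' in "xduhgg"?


Input string: 'xduhgg'
Target: 'g'
Scanning left to right: s[0]='x', s[1]='d', s[2]='u', s[3]='h', s[4]='g'
First match at index: 4


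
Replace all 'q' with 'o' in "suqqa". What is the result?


Input string: 'suqqa'
Operation: replace 'q' with 'o'
Positions of 'q': 2, 3
After replacement: suooa


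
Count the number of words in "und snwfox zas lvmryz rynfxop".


Input string: 'und snwfox zas lvmryz rynfxop'
Operation: split by spaces
Words found: 'und', 'snwfox', 'zas', 'lvmryz', 'rynfxop'
Word count: 5


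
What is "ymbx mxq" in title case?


Input string: 'ymbx mxq'
Operation: capitalize first letter of each word
Word transformations: 'ymbx'->'Ymbx', 'mxq'->'Mxq'
Result: Ymbx Mxq


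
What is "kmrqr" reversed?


Input string: 'kmrqr'
Operation: reverse character order
Original order: 'k' -> 'm' -> 'r' -> 'q' -> 'r'
Reversed order: 'r' -> 'q' -> 'r' -> 'm' -> 'k'
Result: rqrmk


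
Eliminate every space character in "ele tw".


Input string: 'ele tw'
Operation: remove all spaces
Words: 'ele', 'tw'
Join without spaces: eletw


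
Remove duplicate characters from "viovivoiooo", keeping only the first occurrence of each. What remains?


Input: 'viovivoiooo'
Operation: keep first occurrence of each character
Scan: s[0]='v' new -> keep; s[1]='i' new -> keep; s[2]='o' new -> keep; s[3]='v' seen -> skip; s[4]='i' seen -> skip; s[5]='v' seen -> skip; s[6]='o' seen -> skip; s[7]='i' seen -> skip; s[8]='o' seen -> skip; s[9]='o' seen -> skip; s[10]='o' seen -> skip
Result: vio


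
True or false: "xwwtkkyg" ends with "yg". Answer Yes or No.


Input string: 'xwwtkkyg'
Suffix to check: 'yg'
Last 2 characters of input: 'yg'
Match: True
Result: Yes


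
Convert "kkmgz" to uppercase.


Input string: 'kkmgz'
Operation: convert each letter to uppercase
Mapping: 'k'->'K', 'k'->'K', 'm'->'M', 'g'->'G', 'z'->'Z'
Result: KKMGZ


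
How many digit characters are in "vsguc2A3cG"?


Input string: 'vsguc2A3cG'
Operation: count digit characters (0-9)
Scan: 'v', 's', 'g', 'u', 'c', '2'(digit), 'A', '3'(digit), 'c', 'G'
Digits found: 2
Result: 2


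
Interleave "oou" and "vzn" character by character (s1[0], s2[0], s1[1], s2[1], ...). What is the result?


String 1: 'oou'
String 2: 'vzn'
Operation: alternate characters
Pairs: 'o'+'v', 'o'+'z', 'u'+'n'
Result: ovozun


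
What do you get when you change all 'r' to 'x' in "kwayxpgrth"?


Input string: 'kwayxpgrth'
Operation: replace 'r' with 'x'
Positions of 'r': 7
After replacement: kwayxpgxth


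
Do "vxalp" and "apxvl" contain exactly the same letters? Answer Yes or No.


String 1: 'vxalp' -> sorted: 'alpvx'
String 2: 'apxvl' -> sorted: 'alpvx'
Compare sorted forms: 'alpvx' == 'alpvx'
Anagram: Yes


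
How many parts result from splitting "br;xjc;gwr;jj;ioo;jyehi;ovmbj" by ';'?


Input string: 'br;xjc;gwr;jj;ioo;jyehi;ovmbj'
Delimiter: ';'
Split result: 'br', 'xjc', 'gwr', 'jj', 'ioo', 'jyehi', 'ovmbj'
Number of parts: 7


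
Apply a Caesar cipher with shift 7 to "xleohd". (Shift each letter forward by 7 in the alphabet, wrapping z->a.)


Input: 'xleohd', shift = 7
Operation: for each letter, (position + 7) mod 26
Mapping: 'x'(23+7=30, 30 mod 26=4)->'e', 'l'(11+7=18)->'s', 'e'(4+7=11)->'l', 'o'(14+7=21)->'v', 'h'(7+7=14)->'o', 'd'(3+7=10)->'k'
Result: eslvok


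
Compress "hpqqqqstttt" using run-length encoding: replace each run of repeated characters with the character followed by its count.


Input: 'hpqqqqstttt'
Operation: identify consecutive runs
Runs: 'h' -> h1, 'p' -> p1, 'qqqq' -> q4, 's' -> s1, 'tttt' -> t4
Encoded: h1p1q4s1t4


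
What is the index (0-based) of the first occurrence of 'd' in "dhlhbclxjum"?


Input string: 'dhlhbclxjum'
Target: 'd'
Scanning left to right: s[0]='d'
First match at index: 0


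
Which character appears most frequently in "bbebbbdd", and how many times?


Input: 'bbebbbdd'
Operation: tally each character
Counts: 'b':5, 'd':2, 'e':1
Maximum: 'b' appears 5 times


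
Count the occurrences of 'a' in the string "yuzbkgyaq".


Input string: 'yuzbkgyaq'
Target character: 'a'
Scan each position: s[7]='a'
Matches found at indices: 7
Total: 1


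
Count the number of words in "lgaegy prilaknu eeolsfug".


Input string: 'lgaegy prilaknu eeolsfug'
Operation: split by spaces
Words found: 'lgaegy', 'prilaknu', 'eeolsfug'
Word count: 3


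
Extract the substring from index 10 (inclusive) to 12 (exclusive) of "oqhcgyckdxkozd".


Input string: 'oqhcgyckdxkozd'
Operation: slice [10:12]
Extract characters: s[10]='k', s[11]='o'
Result: ko


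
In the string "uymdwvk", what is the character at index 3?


Input string: 'uymdwvk'
Operation: get character at index 3
Index mapping: s[0]='u', s[1]='y', s[2]='m', s[3]='d'
Result: 'd'


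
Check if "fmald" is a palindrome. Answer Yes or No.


Input string: 'fmald'
Reversed: 'dlamf'
Compare pairs: s[0]='f' vs s[4]='d' (mismatch), s[1]='m' vs s[3]='l' (mismatch)
Palindrome: No


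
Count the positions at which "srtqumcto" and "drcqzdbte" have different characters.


String 1: 'srtqumcto'
String 2: 'drcqzdbte'
Compare each position: pos 0: 's'!='d', pos 1: 'r'=='r', pos 2: 't'!='c', pos 3: 'q'=='q', pos 4: 'u'!='z', pos 5: 'm'!='d', pos 6: 'c'!='b', pos 7: 't'=='t', pos 8: 'o'!='e'
Differing positions: 6
Hamming distance: 6


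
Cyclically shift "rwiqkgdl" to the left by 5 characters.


Input: 'rwiqkgdl', shift = 5
Operation: split at index 5 and swap parts
Front part s[0:5] = 'rwiqk'
Back part s[5:] = 'gdl'
Rotated = back + front = 'gdl' + 'rwiqk'
Result: gdlrwiqk


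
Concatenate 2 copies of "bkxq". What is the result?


Input string: 'bkxq'
Operation: repeat 2 times
Concatenation: 'bkxq' + 'bkxq'
Result: bkxqbkxq


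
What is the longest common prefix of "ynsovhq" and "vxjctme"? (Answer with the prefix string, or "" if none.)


String 1: 'ynsovhq'
String 2: 'vxjctme'
Compare position by position:
pos 0: 'y' vs 'v' differ -> stop
Longest common prefix: "" (length 0)


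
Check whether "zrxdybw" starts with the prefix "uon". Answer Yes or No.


Input string: 'zrxdybw'
Prefix to check: 'uon'
First 3 characters of input: 'zrx'
Match: False
Result: No


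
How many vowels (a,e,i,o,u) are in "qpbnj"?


Input string: 'qpbnj'
Operation: count vowels (a, e, i, o, u)
Scan: s[0]='q', s[1]='p', s[2]='b', s[3]='n', s[4]='j'
Vowels found: 0
Result: 0


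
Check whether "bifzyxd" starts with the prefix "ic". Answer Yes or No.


Input string: 'bifzyxd'
Prefix to check: 'ic'
First 2 characters of input: 'bi'
Match: False
Result: No


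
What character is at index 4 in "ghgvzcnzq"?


Input string: 'ghgvzcnzq'
Operation: get character at index 4
Index mapping: s[0]='g', s[1]='h', s[2]='g', s[3]='v', s[4]='z'
Result: 'z'


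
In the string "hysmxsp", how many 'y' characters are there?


Input string: 'hysmxsp'
Target character: 'y'
Scan each position: s[1]='y'
Matches found at indices: 1
Total: 1


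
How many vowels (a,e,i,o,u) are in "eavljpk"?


Input string: 'eavljpk'
Operation: count vowels (a, e, i, o, u)
Scan: s[0]='e' (vowel), s[1]='a' (vowel), s[2]='v', s[3]='l', s[4]='j', s[5]='p', s[6]='k'
Vowels found: 2
Result: 2


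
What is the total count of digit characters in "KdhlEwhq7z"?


Input string: 'KdhlEwhq7z'
Operation: count digit characters (0-9)
Scan: 'K', 'd', 'h', 'l', 'E', 'w', 'h', 'q', '7'(digit), 'z'
Digits found: 1
Result: 1


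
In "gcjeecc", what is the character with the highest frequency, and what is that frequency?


Input: 'gcjeecc'
Operation: tally each character
Counts: 'c':3, 'e':2, 'g':1, 'j':1
Maximum: 'c' appears 3 times


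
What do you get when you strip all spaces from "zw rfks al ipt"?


Input string: 'zw rfks al ipt'
Operation: remove all spaces
Words: 'zw', 'rfks', 'al', 'ipt'
Join without spaces: zwrfksalipt


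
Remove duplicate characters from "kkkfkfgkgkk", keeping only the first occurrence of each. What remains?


Input: 'kkkfkfgkgkk'
Operation: keep first occurrence of each character
Scan: s[0]='k' new -> keep; s[1]='k' seen -> skip; s[2]='k' seen -> skip; s[3]='f' new -> keep; s[4]='k' seen -> skip; s[5]='f' seen -> skip; s[6]='g' new -> keep; s[7]='k' seen -> skip; s[8]='g' seen -> skip; s[9]='k' seen -> skip; s[10]='k' seen -> skip
Result: kfg


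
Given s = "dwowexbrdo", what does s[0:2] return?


Input string: 'dwowexbrdo'
Operation: slice [0:2]
Extract characters: s[0]='d', s[1]='w'
Result: dw


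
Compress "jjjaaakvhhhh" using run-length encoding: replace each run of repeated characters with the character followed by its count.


Input: 'jjjaaakvhhhh'
Operation: identify consecutive runs
Runs: 'jjj' -> j3, 'aaa' -> a3, 'k' -> k1, 'v' -> v1, 'hhhh' -> h4
Encoded: j3a3k1v1h4


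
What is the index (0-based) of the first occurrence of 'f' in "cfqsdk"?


Input string: 'cfqsdk'
Target: 'f'
Scanning left to right: s[0]='c', s[1]='f'
First match at index: 1


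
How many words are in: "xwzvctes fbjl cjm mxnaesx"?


Input string: 'xwzvctes fbjl cjm mxnaesx'
Operation: split by spaces
Words found: 'xwzvctes', 'fbjl', 'cjm', 'mxnaesx'
Word count: 4


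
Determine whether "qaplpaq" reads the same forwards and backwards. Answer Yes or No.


Input string: 'qaplpaq'
Reversed: 'qaplpaq'
Compare pairs: s[0]='q' vs s[6]='q' (match), s[1]='a' vs s[5]='a' (match), s[2]='p' vs s[4]='p' (match)
Palindrome: Yes


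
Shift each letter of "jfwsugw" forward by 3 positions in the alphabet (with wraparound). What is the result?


Input: 'jfwsugw', shift = 3
Operation: for each letter, (position + 3) mod 26
Mapping: 'j'(9+3=12)->'m', 'f'(5+3=8)->'i', 'w'(22+3=25)->'z', 's'(18+3=21)->'v', 'u'(20+3=23)->'x', 'g'(6+3=9)->'j', 'w'(22+3=25)->'z'
Result: mizvxjz


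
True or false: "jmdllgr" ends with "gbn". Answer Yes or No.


Input string: 'jmdllgr'
Suffix to check: 'gbn'
Last 3 characters of input: 'lgr'
Match: False
Result: No


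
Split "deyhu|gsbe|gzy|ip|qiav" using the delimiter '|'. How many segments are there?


Input string: 'deyhu|gsbe|gzy|ip|qiav'
Delimiter: '|'
Split result: 'deyhu', 'gsbe', 'gzy', 'ip', 'qiav'
Number of parts: 5


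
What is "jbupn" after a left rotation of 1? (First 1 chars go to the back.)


Input: 'jbupn', shift = 1
Operation: split at index 1 and swap parts
Front part s[0:1] = 'j'
Back part s[1:] = 'bupn'
Rotated = back + front = 'bupn' + 'j'
Result: bupnj


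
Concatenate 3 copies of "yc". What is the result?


Input string: 'yc'
Operation: repeat 3 times
Concatenation: 'yc' + 'yc' + 'yc'
Result: ycycyc


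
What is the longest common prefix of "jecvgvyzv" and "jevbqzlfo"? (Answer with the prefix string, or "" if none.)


String 1: 'jecvgvyzv'
String 2: 'jevbqzlfo'
Compare position by position:
pos 0: 'j' vs 'j' match
pos 1: 'e' vs 'e' match
pos 2: 'c' vs 'v' differ -> stop
Longest common prefix: "je" (length 2)


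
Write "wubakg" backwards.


Input string: 'wubakg'
Operation: reverse character order
Original order: 'w' -> 'u' -> 'b' -> 'a' -> 'k' -> 'g'
Reversed order: 'g' -> 'k' -> 'a' -> 'b' -> 'u' -> 'w'
Result: gkabuw


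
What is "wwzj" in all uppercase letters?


Input string: 'wwzj'
Operation: convert each letter to uppercase
Mapping: 'w'->'W', 'w'->'W', 'z'->'Z', 'j'->'J'
Result: WWZJ


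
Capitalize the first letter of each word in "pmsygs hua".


Input string: 'pmsygs hua'
Operation: capitalize first letter of each word
Word transformations: 'pmsygs'->'Pmsygs', 'hua'->'Hua'
Result: Pmsygs Hua


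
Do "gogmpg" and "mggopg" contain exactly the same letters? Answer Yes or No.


String 1: 'gogmpg' -> sorted: 'gggmop'
String 2: 'mggopg' -> sorted: 'gggmop'
Compare sorted forms: 'gggmop' == 'gggmop'
Anagram: Yes


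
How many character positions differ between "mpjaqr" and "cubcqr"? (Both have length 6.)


String 1: 'mpjaqr'
String 2: 'cubcqr'
Compare each position: pos 0: 'm'!='c', pos 1: 'p'!='u', pos 2: 'j'!='b', pos 3: 'a'!='c', pos 4: 'q'=='q', pos 5: 'r'=='r'
Differing positions: 4
Hamming distance: 4


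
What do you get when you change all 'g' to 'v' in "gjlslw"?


Input string: 'gjlslw'
Operation: replace 'g' with 'v'
Positions of 'g': 0
After replacement: vjlslw


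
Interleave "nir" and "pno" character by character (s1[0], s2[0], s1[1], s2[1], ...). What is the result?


String 1: 'nir'
String 2: 'pno'
Operation: alternate characters
Pairs: 'n'+'p', 'i'+'n', 'r'+'o'
Result: npinro


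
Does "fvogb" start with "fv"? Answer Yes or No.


Input string: 'fvogb'
Prefix to check: 'fv'
First 2 characters of input: 'fv'
Match: True
Result: Yes


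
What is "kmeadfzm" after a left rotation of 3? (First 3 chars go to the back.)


Input: 'kmeadfzm', shift = 3
Operation: split at index 3 and swap parts
Front part s[0:3] = 'kme'
Back part s[3:] = 'adfzm'
Rotated = back + front = 'adfzm' + 'kme'
Result: adfzmkme


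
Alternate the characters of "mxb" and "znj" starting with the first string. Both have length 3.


String 1: 'mxb'
String 2: 'znj'
Operation: alternate characters
Pairs: 'm'+'z', 'x'+'n', 'b'+'j'
Result: mzxnbj


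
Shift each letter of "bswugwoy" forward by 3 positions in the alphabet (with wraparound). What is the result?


Input: 'bswugwoy', shift = 3
Operation: for each letter, (position + 3) mod 26
Mapping: 'b'(1+3=4)->'e', 's'(18+3=21)->'v', 'w'(22+3=25)->'z', 'u'(20+3=23)->'x', 'g'(6+3=9)->'j', 'w'(22+3=25)->'z', 'o'(14+3=17)->'r', 'y'(24+3=27, 27 mod 26=1)->'b'
Result: evzxjzrb


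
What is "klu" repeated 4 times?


Input string: 'klu'
Operation: repeat 4 times
Concatenation: 'klu' + 'klu' + 'klu' + 'klu'
Result: kluklukluklu


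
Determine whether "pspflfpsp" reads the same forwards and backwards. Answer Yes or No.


Input string: 'pspflfpsp'
Reversed: 'pspflfpsp'
Compare pairs: s[0]='p' vs s[8]='p' (match), s[1]='s' vs s[7]='s' (match), s[2]='p' vs s[6]='p' (match), s[3]='f' vs s[5]='f' (match)
Palindrome: Yes


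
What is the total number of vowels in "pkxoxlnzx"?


Input string: 'pkxoxlnzx'
Operation: count vowels (a, e, i, o, u)
Scan: s[0]='p', s[1]='k', s[2]='x', s[3]='o' (vowel), s[4]='x', s[5]='l', s[6]='n', s[7]='z', s[8]='x'
Vowels found: 1
Result: 1


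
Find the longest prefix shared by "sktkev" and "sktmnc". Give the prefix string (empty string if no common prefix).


String 1: 'sktkev'
String 2: 'sktmnc'
Compare position by position:
pos 0: 's' vs 's' match
pos 1: 'k' vs 'k' match
pos 2: 't' vs 't' match
pos 3: 'k' vs 'm' differ -> stop
Longest common prefix: "skt" (length 3)


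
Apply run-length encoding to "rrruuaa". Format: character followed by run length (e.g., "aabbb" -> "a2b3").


Input: 'rrruuaa'
Operation: identify consecutive runs
Runs: 'rrr' -> r3, 'uu' -> u2, 'aa' -> a2
Encoded: r3u2a2


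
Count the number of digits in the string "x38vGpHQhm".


Input string: 'x38vGpHQhm'
Operation: count digit characters (0-9)
Scan: 'x', '3'(digit), '8'(digit), 'v', 'G', 'p', 'H', 'Q', 'h', 'm'
Digits found: 2
Result: 2


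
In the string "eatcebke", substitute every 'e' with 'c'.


Input string: 'eatcebke'
Operation: replace 'e' with 'c'
Positions of 'e': 0, 4, 7
After replacement: catccbkc


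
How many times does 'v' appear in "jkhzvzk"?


Input string: 'jkhzvzk'
Target character: 'v'
Scan each position: s[4]='v'
Matches found at indices: 4
Total: 1


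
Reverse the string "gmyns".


Input string: 'gmyns'
Operation: reverse character order
Original order: 'g' -> 'm' -> 'y' -> 'n' -> 's'
Reversed order: 's' -> 'n' -> 'y' -> 'm' -> 'g'
Result: snymg


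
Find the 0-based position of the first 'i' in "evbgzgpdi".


Input string: 'evbgzgpdi'
Target: 'i'
Scanning left to right: s[0]='e', s[1]='v', s[2]='b', s[3]='g', s[4]='z', s[5]='g', s[6]='p', s[7]='d', s[8]='i'
First match at index: 8


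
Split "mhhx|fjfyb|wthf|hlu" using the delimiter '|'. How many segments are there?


Input string: 'mhhx|fjfyb|wthf|hlu'
Delimiter: '|'
Split result: 'mhhx', 'fjfyb', 'wthf', 'hlu'
Number of parts: 4


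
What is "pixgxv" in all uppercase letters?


Input string: 'pixgxv'
Operation: convert each letter to uppercase
Mapping: 'p'->'P', 'i'->'I', 'x'->'X', 'g'->'G', 'x'->'X', 'v'->'V'
Result: PIXGXV


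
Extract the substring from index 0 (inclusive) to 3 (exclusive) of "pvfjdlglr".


Input string: 'pvfjdlglr'
Operation: slice [0:3]
Extract characters: s[0]='p', s[1]='v', s[2]='f'
Result: pvf


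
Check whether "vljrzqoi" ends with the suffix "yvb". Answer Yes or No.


Input string: 'vljrzqoi'
Suffix to check: 'yvb'
Last 3 characters of input: 'qoi'
Match: False
Result: No


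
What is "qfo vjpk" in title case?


Input string: 'qfo vjpk'
Operation: capitalize first letter of each word
Word transformations: 'qfo'->'Qfo', 'vjpk'->'Vjpk'
Result: Qfo Vjpk


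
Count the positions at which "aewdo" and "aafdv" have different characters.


String 1: 'aewdo'
String 2: 'aafdv'
Compare each position: pos 0: 'a'=='a', pos 1: 'e'!='a', pos 2: 'w'!='f', pos 3: 'd'=='d', pos 4: 'o'!='v'
Differing positions: 3
Hamming distance: 3


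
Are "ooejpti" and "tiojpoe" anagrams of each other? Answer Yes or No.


String 1: 'ooejpti' -> sorted: 'eijoopt'
String 2: 'tiojpoe' -> sorted: 'eijoopt'
Compare sorted forms: 'eijoopt' == 'eijoopt'
Anagram: Yes


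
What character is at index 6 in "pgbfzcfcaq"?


Input string: 'pgbfzcfcaq'
Operation: get character at index 6
Index mapping: s[0]='p', s[1]='g', s[2]='b', s[3]='f', s[4]='z', s[5]='c', s[6]='f'
Result: 'f'


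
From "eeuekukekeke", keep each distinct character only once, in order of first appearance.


Input: 'eeuekukekeke'
Operation: keep first occurrence of each character
Scan: s[0]='e' new -> keep; s[1]='e' seen -> skip; s[2]='u' new -> keep; s[3]='e' seen -> skip; s[4]='k' new -> keep; s[5]='u' seen -> skip; s[6]='k' seen -> skip; s[7]='e' seen -> skip; s[8]='k' seen -> skip; s[9]='e' seen -> skip; s[10]='k' seen -> skip; s[11]='e' seen -> skip
Result: euk


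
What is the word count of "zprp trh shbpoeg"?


Input string: 'zprp trh shbpoeg'
Operation: split by spaces
Words found: 'zprp', 'trh', 'shbpoeg'
Word count: 3


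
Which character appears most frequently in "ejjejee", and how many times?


Input: 'ejjejee'
Operation: tally each character
Counts: 'e':4, 'j':3
Maximum: 'e' appears 4 times


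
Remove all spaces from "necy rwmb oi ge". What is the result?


Input string: 'necy rwmb oi ge'
Operation: remove all spaces
Words: 'necy', 'rwmb', 'oi', 'ge'
Join without spaces: necyrwmboige


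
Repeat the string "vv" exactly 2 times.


Input string: 'vv'
Operation: repeat 2 times
Concatenation: 'vv' + 'vv'
Result: vvvv
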